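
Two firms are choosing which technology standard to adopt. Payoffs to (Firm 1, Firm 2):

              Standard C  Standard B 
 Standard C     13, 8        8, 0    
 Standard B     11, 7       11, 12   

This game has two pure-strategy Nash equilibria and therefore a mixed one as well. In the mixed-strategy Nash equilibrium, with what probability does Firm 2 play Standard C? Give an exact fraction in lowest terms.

3/5

Firm 2's mix q on Standard C must make Firm 1 indifferent between Standard C and Standard B.
Firm 1's payoff from Standard C: 13q + 8(1−q). From Standard B: 11q + 11(1−q).
Set equal: 2q = 3(1−q) → q = 3/5.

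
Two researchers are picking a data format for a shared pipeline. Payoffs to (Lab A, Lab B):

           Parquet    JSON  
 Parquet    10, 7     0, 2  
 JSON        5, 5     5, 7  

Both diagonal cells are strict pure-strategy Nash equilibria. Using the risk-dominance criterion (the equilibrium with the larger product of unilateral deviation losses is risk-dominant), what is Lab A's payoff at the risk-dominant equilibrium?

At both Parquet: Lab A loses 10 − 5 = 5 by deviating; Lab B loses 7 − 2 = 5. Product = 5·5 = 25.
At both JSON: Lab A loses 5 − 0 = 5 by deviating; Lab B loses 7 − 5 = 2. Product = 5·2 = 10.
25 > 10, so both Parquet is risk-dominant. Lab A's payoff there is 10.

10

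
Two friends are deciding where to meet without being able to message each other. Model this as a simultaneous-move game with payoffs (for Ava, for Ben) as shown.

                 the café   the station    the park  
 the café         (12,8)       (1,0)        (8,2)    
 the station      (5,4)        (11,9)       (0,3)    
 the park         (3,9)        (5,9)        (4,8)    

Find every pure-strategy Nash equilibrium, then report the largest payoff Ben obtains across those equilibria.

9

Both the café is a pure NE (Ava: 12 ≥ 5; Ben: 8 ≥ 2). Ben gets 8.
Both the station is a pure NE (Ava: 11 ≥ 5; Ben: 9 ≥ 4). Ben gets 9.
Every other cell has a profitable deviation for at least one player. Highest of {8, 9} is 9.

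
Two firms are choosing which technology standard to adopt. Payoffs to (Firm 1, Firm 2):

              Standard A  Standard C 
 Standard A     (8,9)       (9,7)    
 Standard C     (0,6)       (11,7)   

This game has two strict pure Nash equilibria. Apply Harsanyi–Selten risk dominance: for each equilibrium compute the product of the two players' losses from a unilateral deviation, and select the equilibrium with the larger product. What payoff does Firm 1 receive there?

8

At both Standard A: Firm 1 loses 8 − 0 = 8 by deviating; Firm 2 loses 9 − 7 = 2. Product = 8·2 = 16.
At both Standard C: Firm 1 loses 11 − 9 = 2 by deviating; Firm 2 loses 7 − 6 = 1. Product = 2·1 = 2.
16 > 2, so both Standard A is risk-dominant. Firm 1's payoff there is 8.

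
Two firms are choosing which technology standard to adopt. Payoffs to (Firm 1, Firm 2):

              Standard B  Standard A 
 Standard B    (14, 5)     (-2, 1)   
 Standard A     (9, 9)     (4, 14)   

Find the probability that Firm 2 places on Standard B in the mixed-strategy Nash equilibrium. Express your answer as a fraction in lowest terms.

6/11

Firm 2's mix q on Standard B must make Firm 1 indifferent between Standard B and Standard A.
Firm 1's payoff from Standard B: 14q + (-2)(1−q). From Standard A: 9q + 4(1−q).
Set equal: 5q = 6(1−q) → q = 6/11.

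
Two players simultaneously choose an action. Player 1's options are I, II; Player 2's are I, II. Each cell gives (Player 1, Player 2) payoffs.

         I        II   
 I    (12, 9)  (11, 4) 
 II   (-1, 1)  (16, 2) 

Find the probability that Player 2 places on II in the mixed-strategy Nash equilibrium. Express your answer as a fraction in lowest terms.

13/18

Player 2's mix q on I must make Player 1 indifferent between I and II.
Player 1's payoff from I: 12q + 11(1−q). From II: (-1)q + 16(1−q).
Set equal: 13q = 5(1−q) → q = 5/18.
Probability on II is 1 − 5/18 = 13/18.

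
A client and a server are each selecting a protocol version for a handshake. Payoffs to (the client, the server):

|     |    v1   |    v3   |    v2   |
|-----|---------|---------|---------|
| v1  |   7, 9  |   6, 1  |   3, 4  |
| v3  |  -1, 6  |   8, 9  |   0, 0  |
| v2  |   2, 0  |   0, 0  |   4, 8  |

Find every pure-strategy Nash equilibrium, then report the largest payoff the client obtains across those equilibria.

8

Both v1 is a pure NE (the client: 7 ≥ 2; the server: 9 ≥ 4). The client gets 7.
Both v3 is a pure NE (the client: 8 ≥ 6; the server: 9 ≥ 6). The client gets 8.
Both v2 is a pure NE (the client: 4 ≥ 3; the server: 8 ≥ 0). The client gets 4.
Every other cell has a profitable deviation for at least one player. Highest of {7, 8, 4} is 8.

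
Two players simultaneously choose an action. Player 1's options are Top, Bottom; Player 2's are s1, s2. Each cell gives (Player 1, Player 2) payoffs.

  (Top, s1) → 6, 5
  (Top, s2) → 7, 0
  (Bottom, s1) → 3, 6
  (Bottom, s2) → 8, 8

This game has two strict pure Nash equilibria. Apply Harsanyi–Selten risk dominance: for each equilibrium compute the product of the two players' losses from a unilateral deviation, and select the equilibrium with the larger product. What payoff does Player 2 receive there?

At (Top, s1): Player 1 loses 6 − 3 = 3 by deviating; Player 2 loses 5 − 0 = 5. Product = 3·5 = 15.
At (Bottom, s2): Player 1 loses 8 − 7 = 1 by deviating; Player 2 loses 8 − 6 = 2. Product = 1·2 = 2.
15 > 2, so (Top, s1) is risk-dominant. Player 2's payoff there is 5.

5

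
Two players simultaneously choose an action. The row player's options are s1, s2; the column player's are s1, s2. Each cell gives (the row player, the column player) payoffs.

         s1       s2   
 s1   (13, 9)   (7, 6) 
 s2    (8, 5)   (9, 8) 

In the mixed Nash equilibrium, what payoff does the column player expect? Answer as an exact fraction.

The row player mixes with probability p on s1, chosen so the column player is indifferent: 9p + 5(1−p) = 6p + 8(1−p) gives p = 1/2.
The column player's expected payoff is 9·1/2 + 5·1/2 = 7.

7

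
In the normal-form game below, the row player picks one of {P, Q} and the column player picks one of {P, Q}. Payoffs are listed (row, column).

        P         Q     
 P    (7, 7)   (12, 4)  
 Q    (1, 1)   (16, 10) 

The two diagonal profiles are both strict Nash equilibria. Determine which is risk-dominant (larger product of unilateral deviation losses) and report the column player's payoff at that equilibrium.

At both P: the row player loses 7 − 1 = 6 by deviating; the column player loses 7 − 4 = 3. Product = 6·3 = 18.
At both Q: the row player loses 16 − 12 = 4 by deviating; the column player loses 10 − 1 = 9. Product = 4·9 = 36.
36 > 18, so both Q is risk-dominant. The column player's payoff there is 10.

10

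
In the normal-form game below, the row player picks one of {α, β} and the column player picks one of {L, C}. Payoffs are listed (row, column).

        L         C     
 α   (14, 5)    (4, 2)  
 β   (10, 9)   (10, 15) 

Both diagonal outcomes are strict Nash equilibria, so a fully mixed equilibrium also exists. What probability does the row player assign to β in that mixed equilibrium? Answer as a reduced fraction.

1/3

The row player's mix p on α must make the column player indifferent between L and C.
The column player's payoff from L: 5p + 9(1−p). From C: 2p + 15(1−p).
Set equal: 3p = 6(1−p) → p = 6/9 = 2/3.
Probability on β is 1 − 2/3 = 1/3.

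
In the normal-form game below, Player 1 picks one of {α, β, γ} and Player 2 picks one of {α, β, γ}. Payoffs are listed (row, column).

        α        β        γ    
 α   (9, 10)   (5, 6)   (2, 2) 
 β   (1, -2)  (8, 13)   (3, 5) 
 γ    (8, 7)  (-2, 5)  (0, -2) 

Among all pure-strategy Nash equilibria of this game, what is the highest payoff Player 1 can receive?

9

Both α is a pure NE (Player 1: 9 ≥ 8; Player 2: 10 ≥ 6). Player 1 gets 9.
Both β is a pure NE (Player 1: 8 ≥ 5; Player 2: 13 ≥ 5). Player 1 gets 8.
Every other cell has a profitable deviation for at least one player. Highest of {9, 8} is 9.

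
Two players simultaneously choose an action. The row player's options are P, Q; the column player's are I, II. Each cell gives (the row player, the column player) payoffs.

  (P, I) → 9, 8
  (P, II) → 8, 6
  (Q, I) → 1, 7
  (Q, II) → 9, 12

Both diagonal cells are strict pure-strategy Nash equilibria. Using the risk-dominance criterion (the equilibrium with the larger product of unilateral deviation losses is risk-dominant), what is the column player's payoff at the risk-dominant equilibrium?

At (P, I): the row player loses 9 − 1 = 8 by deviating; the column player loses 8 − 6 = 2. Product = 8·2 = 16.
At (Q, II): the row player loses 9 − 8 = 1 by deviating; the column player loses 12 − 7 = 5. Product = 1·5 = 5.
16 > 5, so (P, I) is risk-dominant. The column player's payoff there is 8.

8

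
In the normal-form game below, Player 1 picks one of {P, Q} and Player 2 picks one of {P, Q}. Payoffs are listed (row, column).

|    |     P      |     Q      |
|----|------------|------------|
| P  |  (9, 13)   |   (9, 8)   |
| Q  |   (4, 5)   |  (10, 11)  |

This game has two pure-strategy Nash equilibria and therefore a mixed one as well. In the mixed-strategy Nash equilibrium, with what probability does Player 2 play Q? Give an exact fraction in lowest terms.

5/6

Player 2's mix q on P must make Player 1 indifferent between P and Q.
Player 1's payoff from P: 9q + 9(1−q). From Q: 4q + 10(1−q).
Set equal: 5q = 1(1−q) → q = 1/6.
Probability on Q is 1 − 1/6 = 5/6.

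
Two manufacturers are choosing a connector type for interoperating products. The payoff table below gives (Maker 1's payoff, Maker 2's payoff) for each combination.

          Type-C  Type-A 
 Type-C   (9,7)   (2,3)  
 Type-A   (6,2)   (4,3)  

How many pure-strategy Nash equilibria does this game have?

2

Both Type-C: Maker 1 gets 9 (best alternative 6); Maker 2 gets 7 (best alternative 3). Neither deviates — NE.
Both Type-A: Maker 1 gets 4 (best alternative 2); Maker 2 gets 3 (best alternative 2). Neither deviates — NE.
(Type-A, Type-C) is not a NE: Maker 1 would switch to Type-C (9 > 6).
No other cell survives both best-response checks, so there are 2 pure NE.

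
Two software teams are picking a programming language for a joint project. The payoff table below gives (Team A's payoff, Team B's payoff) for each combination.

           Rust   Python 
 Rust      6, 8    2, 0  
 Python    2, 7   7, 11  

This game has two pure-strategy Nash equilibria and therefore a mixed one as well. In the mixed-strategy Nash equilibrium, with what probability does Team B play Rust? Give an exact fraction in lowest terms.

5/9

Team B's mix q on Rust must make Team A indifferent between Rust and Python.
Team A's payoff from Rust: 6q + 2(1−q). From Python: 2q + 7(1−q).
Set equal: 4q = 5(1−q) → q = 5/9.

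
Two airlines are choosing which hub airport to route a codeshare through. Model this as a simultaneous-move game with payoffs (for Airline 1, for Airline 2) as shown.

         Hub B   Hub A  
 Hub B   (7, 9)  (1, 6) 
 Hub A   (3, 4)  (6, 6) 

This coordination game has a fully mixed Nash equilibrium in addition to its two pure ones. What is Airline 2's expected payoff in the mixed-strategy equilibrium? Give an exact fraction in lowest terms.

6

Airline 1 mixes with probability p on Hub B, chosen so Airline 2 is indifferent: 9p + 4(1−p) = 6p + 6(1−p) gives p = 2/5.
Airline 2's expected payoff is 9·2/5 + 4·3/5 = 6.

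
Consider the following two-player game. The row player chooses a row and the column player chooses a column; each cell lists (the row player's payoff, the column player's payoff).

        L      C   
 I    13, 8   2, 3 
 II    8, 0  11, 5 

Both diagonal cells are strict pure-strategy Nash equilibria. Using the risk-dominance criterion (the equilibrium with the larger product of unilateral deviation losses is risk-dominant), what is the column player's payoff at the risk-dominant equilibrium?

5

At (I, L): the row player loses 13 − 8 = 5 by deviating; the column player loses 8 − 3 = 5. Product = 5·5 = 25.
At (II, C): the row player loses 11 − 2 = 9 by deviating; the column player loses 5 − 0 = 5. Product = 9·5 = 45.
45 > 25, so (II, C) is risk-dominant. The column player's payoff there is 5.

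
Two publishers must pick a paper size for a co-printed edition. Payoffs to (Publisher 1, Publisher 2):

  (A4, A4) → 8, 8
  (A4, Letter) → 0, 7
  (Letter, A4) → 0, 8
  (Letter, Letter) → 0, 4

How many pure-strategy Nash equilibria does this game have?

Both A4: Publisher 1 gets 8 (best alternative 0); Publisher 2 gets 8 (best alternative 7). Neither deviates — NE.
Both Letter is not a NE: Publisher 2 would switch to A4 (8 > 4).
No other cell survives both best-response checks, so there is 1 pure NE.

1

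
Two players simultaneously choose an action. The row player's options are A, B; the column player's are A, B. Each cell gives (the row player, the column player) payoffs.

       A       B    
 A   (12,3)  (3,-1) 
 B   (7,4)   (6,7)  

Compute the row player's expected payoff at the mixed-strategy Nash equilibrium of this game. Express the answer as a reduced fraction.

The column player mixes with probability q on A, chosen so the row player is indifferent: 12q + 3(1−q) = 7q + 6(1−q) gives q = 3/8.
The row player's expected payoff (from either row, since indifferent) is 12·3/8 + 3·5/8 = 51/8.

51/8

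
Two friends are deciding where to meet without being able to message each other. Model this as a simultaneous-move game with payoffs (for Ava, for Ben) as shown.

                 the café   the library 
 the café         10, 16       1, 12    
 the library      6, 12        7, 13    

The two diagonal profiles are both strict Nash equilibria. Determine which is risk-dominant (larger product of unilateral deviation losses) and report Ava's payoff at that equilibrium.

At both the café: Ava loses 10 − 6 = 4 by deviating; Ben loses 16 − 12 = 4. Product = 4·4 = 16.
At both the library: Ava loses 7 − 1 = 6 by deviating; Ben loses 13 − 12 = 1. Product = 6·1 = 6.
16 > 6, so both the café is risk-dominant. Ava's payoff there is 10.

10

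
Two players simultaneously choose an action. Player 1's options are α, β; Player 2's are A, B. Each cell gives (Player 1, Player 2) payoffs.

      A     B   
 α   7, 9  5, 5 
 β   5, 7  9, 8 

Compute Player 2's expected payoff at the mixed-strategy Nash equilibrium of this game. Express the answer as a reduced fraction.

37/5

Player 1 mixes with probability p on α, chosen so Player 2 is indifferent: 9p + 7(1−p) = 5p + 8(1−p) gives p = 1/5.
Player 2's expected payoff is 9·1/5 + 7·4/5 = 37/5.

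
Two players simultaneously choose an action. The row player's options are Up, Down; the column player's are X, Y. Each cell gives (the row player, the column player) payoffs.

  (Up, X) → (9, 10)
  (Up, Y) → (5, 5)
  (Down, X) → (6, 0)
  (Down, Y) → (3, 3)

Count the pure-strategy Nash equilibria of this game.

(Up, X): the row player gets 9 (best alternative 6); the column player gets 10 (best alternative 5). Neither deviates — NE.
(Down, Y) is not a NE: the row player would switch to Up (5 > 3).
No other cell survives both best-response checks, so there is 1 pure NE.

1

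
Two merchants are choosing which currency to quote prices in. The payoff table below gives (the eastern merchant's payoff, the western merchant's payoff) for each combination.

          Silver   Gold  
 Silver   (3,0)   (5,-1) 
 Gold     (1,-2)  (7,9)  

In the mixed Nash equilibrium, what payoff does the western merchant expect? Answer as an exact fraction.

-1/6

The eastern merchant mixes with probability p on Silver, chosen so the western merchant is indifferent: 0p + (-2)(1−p) = (-1)p + 9(1−p) gives p = 11/12.
The western merchant's expected payoff is 0·11/12 + (-2)·1/12 = -1/6.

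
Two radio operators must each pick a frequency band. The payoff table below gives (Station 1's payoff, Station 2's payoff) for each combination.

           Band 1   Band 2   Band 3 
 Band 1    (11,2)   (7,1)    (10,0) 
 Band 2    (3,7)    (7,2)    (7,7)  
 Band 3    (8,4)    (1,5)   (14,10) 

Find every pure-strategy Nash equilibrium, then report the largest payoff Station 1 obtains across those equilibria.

Both Band 1 is a pure NE (Station 1: 11 ≥ 8; Station 2: 2 ≥ 1). Station 1 gets 11.
Both Band 3 is a pure NE (Station 1: 14 ≥ 10; Station 2: 10 ≥ 5). Station 1 gets 14.
Every other cell has a profitable deviation for at least one player. Highest of {11, 14} is 14.

14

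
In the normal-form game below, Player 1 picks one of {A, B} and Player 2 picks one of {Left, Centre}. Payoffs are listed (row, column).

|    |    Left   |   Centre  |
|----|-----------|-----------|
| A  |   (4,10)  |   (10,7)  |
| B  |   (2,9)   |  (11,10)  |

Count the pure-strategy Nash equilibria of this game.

(A, Left): Player 1 gets 4 (best alternative 2); Player 2 gets 10 (best alternative 7). Neither deviates — NE.
(B, Centre): Player 1 gets 11 (best alternative 10); Player 2 gets 10 (best alternative 9). Neither deviates — NE.
(B, Left) is not a NE: Player 1 would switch to A (4 > 2).
No other cell survives both best-response checks, so there are 2 pure NE.

2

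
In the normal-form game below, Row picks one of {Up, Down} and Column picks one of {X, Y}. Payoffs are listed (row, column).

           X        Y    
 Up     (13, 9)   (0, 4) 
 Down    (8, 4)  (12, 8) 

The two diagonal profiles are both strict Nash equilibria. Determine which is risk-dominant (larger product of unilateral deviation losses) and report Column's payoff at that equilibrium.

8

At (Up, X): Row loses 13 − 8 = 5 by deviating; Column loses 9 − 4 = 5. Product = 5·5 = 25.
At (Down, Y): Row loses 12 − 0 = 12 by deviating; Column loses 8 − 4 = 4. Product = 12·4 = 48.
48 > 25, so (Down, Y) is risk-dominant. Column's payoff there is 8.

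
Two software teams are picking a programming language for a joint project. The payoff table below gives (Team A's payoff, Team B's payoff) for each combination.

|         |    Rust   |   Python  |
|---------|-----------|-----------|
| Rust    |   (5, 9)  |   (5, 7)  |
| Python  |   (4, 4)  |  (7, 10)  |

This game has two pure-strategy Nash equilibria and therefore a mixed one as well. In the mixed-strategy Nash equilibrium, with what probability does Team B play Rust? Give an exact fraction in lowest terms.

Team B's mix q on Rust must make Team A indifferent between Rust and Python.
Team A's payoff from Rust: 5q + 5(1−q). From Python: 4q + 7(1−q).
Set equal: 1q = 2(1−q) → q = 2/3.

2/3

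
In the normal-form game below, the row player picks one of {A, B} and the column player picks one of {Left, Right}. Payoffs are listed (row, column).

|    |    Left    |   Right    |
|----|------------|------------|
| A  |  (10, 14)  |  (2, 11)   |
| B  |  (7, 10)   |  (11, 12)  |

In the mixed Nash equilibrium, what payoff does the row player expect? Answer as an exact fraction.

8

The column player mixes with probability q on Left, chosen so the row player is indifferent: 10q + 2(1−q) = 7q + 11(1−q) gives q = 3/4.
The row player's expected payoff (from either row, since indifferent) is 10·3/4 + 2·1/4 = 8.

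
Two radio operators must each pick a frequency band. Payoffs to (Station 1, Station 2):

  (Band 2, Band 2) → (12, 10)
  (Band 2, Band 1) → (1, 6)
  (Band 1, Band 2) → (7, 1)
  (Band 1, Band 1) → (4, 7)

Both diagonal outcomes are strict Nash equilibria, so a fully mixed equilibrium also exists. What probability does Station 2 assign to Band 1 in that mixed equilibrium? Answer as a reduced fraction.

5/8

Station 2's mix q on Band 2 must make Station 1 indifferent between Band 2 and Band 1.
Station 1's payoff from Band 2: 12q + 1(1−q). From Band 1: 7q + 4(1−q).
Set equal: 5q = 3(1−q) → q = 3/8.
Probability on Band 1 is 1 − 3/8 = 5/8.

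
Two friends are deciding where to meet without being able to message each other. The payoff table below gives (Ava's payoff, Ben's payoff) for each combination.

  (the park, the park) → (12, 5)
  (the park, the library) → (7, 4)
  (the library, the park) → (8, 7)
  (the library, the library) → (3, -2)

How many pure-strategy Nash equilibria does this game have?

Both the park: Ava gets 12 (best alternative 8); Ben gets 5 (best alternative 4). Neither deviates — NE.
Both the library is not a NE: Ava would switch to the park (7 > 3).
No other cell survives both best-response checks, so there is 1 pure NE.

1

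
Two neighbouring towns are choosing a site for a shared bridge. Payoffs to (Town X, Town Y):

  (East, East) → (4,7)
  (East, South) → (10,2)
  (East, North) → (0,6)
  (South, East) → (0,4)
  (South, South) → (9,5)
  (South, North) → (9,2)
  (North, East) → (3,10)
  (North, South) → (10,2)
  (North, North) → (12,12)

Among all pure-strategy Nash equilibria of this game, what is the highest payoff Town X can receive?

Both East is a pure NE (Town X: 4 ≥ 3; Town Y: 7 ≥ 6). Town X gets 4.
Both North is a pure NE (Town X: 12 ≥ 9; Town Y: 12 ≥ 10). Town X gets 12.
Every other cell has a profitable deviation for at least one player. Highest of {4, 12} is 12.

12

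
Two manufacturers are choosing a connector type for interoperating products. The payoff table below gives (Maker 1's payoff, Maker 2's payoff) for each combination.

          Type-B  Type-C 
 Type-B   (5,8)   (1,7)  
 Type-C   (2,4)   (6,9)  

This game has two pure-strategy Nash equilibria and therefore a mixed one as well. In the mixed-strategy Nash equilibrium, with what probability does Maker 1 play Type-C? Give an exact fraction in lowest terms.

Maker 1's mix p on Type-B must make Maker 2 indifferent between Type-B and Type-C.
Maker 2's payoff from Type-B: 8p + 4(1−p). From Type-C: 7p + 9(1−p).
Set equal: 1p = 5(1−p) → p = 5/6.
Probability on Type-C is 1 − 5/6 = 1/6.

1/6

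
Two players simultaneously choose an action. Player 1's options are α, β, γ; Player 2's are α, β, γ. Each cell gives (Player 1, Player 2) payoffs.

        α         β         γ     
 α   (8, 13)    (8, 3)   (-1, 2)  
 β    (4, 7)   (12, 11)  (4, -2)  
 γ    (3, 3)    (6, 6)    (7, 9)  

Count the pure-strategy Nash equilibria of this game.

3

Both α: Player 1 gets 8 (best alternative 4); Player 2 gets 13 (best alternative 3). Neither deviates — NE.
Both β: Player 1 gets 12 (best alternative 8); Player 2 gets 11 (best alternative 7). Neither deviates — NE.
Both γ: Player 1 gets 7 (best alternative 4); Player 2 gets 9 (best alternative 6). Neither deviates — NE.
(α, β) is not a NE: Player 1 would switch to β (12 > 8).
No other cell survives both best-response checks, so there are 3 pure NE.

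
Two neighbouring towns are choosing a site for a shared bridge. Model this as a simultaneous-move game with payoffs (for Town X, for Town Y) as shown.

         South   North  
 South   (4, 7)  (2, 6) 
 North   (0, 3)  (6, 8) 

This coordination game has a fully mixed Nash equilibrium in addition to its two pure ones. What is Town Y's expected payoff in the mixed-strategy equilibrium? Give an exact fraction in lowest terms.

Town X mixes with probability p on South, chosen so Town Y is indifferent: 7p + 3(1−p) = 6p + 8(1−p) gives p = 5/6.
Town Y's expected payoff is 7·5/6 + 3·1/6 = 19/3.

19/3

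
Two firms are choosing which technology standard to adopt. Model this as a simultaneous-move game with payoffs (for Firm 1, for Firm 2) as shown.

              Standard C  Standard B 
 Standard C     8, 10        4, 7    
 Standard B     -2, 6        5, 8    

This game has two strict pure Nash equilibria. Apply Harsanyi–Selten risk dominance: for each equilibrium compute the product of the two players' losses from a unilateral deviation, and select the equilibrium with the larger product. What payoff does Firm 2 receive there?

At both Standard C: Firm 1 loses 8 − (-2) = 10 by deviating; Firm 2 loses 10 − 7 = 3. Product = 10·3 = 30.
At both Standard B: Firm 1 loses 5 − 4 = 1 by deviating; Firm 2 loses 8 − 6 = 2. Product = 1·2 = 2.
30 > 2, so both Standard C is risk-dominant. Firm 2's payoff there is 10.

10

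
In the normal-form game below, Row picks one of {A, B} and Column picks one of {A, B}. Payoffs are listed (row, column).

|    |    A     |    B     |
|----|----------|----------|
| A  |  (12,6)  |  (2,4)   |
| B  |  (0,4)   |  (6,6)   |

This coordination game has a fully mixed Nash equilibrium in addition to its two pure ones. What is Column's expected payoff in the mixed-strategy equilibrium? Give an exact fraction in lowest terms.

Row mixes with probability p on A, chosen so Column is indifferent: 6p + 4(1−p) = 4p + 6(1−p) gives p = 1/2.
Column's expected payoff is 6·1/2 + 4·1/2 = 5.

5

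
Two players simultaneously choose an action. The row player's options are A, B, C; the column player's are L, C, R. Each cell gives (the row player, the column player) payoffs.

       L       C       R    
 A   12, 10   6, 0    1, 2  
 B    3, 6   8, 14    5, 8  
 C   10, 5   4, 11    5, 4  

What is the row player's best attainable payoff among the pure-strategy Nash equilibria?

(A, L) is a pure NE (the row player: 12 ≥ 10; the column player: 10 ≥ 2). The row player gets 12.
(B, C) is a pure NE (the row player: 8 ≥ 6; the column player: 14 ≥ 8). The row player gets 8.
Every other cell has a profitable deviation for at least one player. Highest of {12, 8} is 12.

12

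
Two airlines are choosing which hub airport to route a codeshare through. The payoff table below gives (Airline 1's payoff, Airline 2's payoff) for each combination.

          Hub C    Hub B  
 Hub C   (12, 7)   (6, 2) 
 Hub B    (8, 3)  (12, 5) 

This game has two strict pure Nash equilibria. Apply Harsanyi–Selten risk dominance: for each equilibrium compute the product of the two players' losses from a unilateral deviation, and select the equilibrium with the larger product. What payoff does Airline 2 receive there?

7

At both Hub C: Airline 1 loses 12 − 8 = 4 by deviating; Airline 2 loses 7 − 2 = 5. Product = 4·5 = 20.
At both Hub B: Airline 1 loses 12 − 6 = 6 by deviating; Airline 2 loses 5 − 3 = 2. Product = 6·2 = 12.
20 > 12, so both Hub C is risk-dominant. Airline 2's payoff there is 7.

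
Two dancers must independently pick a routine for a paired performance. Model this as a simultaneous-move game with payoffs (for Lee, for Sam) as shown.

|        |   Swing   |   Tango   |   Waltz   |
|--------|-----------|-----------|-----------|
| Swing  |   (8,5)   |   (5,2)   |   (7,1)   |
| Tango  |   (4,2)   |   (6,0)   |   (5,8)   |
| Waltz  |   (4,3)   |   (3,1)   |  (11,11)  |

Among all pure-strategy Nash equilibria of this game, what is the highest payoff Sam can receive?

11

Both Swing is a pure NE (Lee: 8 ≥ 4; Sam: 5 ≥ 2). Sam gets 5.
Both Waltz is a pure NE (Lee: 11 ≥ 7; Sam: 11 ≥ 3). Sam gets 11.
Every other cell has a profitable deviation for at least one player. Highest of {5, 11} is 11.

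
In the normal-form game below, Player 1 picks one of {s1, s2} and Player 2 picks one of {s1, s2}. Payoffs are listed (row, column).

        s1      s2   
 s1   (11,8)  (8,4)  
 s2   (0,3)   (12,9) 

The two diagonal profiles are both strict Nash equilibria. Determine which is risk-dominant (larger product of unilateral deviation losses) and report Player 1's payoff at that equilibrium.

11

At both s1: Player 1 loses 11 − 0 = 11 by deviating; Player 2 loses 8 − 4 = 4. Product = 11·4 = 44.
At both s2: Player 1 loses 12 − 8 = 4 by deviating; Player 2 loses 9 − 3 = 6. Product = 4·6 = 24.
44 > 24, so both s1 is risk-dominant. Player 1's payoff there is 11.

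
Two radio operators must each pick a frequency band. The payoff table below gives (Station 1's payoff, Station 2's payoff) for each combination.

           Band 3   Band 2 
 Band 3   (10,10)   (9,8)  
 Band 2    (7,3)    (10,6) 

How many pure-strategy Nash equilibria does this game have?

2

Both Band 3: Station 1 gets 10 (best alternative 7); Station 2 gets 10 (best alternative 8). Neither deviates — NE.
Both Band 2: Station 1 gets 10 (best alternative 9); Station 2 gets 6 (best alternative 3). Neither deviates — NE.
(Band 2, Band 3) is not a NE: Station 1 would switch to Band 3 (10 > 7).
No other cell survives both best-response checks, so there are 2 pure NE.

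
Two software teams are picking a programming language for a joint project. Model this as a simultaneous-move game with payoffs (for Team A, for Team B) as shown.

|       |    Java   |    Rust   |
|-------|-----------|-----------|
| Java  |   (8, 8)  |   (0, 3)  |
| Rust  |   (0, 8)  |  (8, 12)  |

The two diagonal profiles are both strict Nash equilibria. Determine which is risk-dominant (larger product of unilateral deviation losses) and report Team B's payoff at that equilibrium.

8

At both Java: Team A loses 8 − 0 = 8 by deviating; Team B loses 8 − 3 = 5. Product = 8·5 = 40.
At both Rust: Team A loses 8 − 0 = 8 by deviating; Team B loses 12 − 8 = 4. Product = 8·4 = 32.
40 > 32, so both Java is risk-dominant. Team B's payoff there is 8.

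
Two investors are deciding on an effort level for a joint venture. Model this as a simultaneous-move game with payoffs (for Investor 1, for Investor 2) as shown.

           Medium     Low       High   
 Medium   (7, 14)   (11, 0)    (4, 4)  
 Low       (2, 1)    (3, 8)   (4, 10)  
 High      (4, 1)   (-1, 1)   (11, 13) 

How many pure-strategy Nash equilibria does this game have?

2

Both Medium: Investor 1 gets 7 (best alternative 4); Investor 2 gets 14 (best alternative 4). Neither deviates — NE.
Both High: Investor 1 gets 11 (best alternative 4); Investor 2 gets 13 (best alternative 1). Neither deviates — NE.
Both Low is not a NE: Investor 1 would switch to Medium (11 > 3).
No other cell survives both best-response checks, so there are 2 pure NE.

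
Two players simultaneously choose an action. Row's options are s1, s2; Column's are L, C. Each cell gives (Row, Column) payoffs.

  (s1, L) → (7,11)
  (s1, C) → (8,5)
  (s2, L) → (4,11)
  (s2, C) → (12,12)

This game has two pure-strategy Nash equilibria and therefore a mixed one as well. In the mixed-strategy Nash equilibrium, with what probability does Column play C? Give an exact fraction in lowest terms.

Column's mix q on L must make Row indifferent between s1 and s2.
Row's payoff from s1: 7q + 8(1−q). From s2: 4q + 12(1−q).
Set equal: 3q = 4(1−q) → q = 4/7.
Probability on C is 1 − 4/7 = 3/7.

3/7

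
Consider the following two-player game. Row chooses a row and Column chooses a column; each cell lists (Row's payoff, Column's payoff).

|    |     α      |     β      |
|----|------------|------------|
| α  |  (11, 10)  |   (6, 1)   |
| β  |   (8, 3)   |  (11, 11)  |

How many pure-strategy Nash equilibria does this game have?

2

Both α: Row gets 11 (best alternative 8); Column gets 10 (best alternative 1). Neither deviates — NE.
Both β: Row gets 11 (best alternative 6); Column gets 11 (best alternative 3). Neither deviates — NE.
(α, β) is not a NE: Row would switch to β (11 > 6).
No other cell survives both best-response checks, so there are 2 pure NE.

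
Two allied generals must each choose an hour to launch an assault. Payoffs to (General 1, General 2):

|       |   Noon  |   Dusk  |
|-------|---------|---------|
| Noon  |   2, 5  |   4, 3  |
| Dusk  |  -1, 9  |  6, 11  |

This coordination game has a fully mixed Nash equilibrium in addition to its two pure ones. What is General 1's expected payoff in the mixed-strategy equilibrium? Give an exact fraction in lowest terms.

General 2 mixes with probability q on Noon, chosen so General 1 is indifferent: 2q + 4(1−q) = (-1)q + 6(1−q) gives q = 2/5.
General 1's expected payoff (from either row, since indifferent) is 2·2/5 + 4·3/5 = 16/5.

16/5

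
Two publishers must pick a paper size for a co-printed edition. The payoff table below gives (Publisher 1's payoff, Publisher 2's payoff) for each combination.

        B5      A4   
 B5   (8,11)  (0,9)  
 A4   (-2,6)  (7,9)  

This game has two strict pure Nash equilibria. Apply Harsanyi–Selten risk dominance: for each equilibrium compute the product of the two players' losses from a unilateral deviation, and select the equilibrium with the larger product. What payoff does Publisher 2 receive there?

9

At both B5: Publisher 1 loses 8 − (-2) = 10 by deviating; Publisher 2 loses 11 − 9 = 2. Product = 10·2 = 20.
At both A4: Publisher 1 loses 7 − 0 = 7 by deviating; Publisher 2 loses 9 − 6 = 3. Product = 7·3 = 21.
21 > 20, so both A4 is risk-dominant. Publisher 2's payoff there is 9.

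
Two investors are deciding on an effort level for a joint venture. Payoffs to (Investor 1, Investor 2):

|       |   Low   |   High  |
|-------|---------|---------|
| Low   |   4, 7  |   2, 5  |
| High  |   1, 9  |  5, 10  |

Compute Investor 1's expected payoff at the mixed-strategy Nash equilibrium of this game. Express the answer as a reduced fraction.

Investor 2 mixes with probability q on Low, chosen so Investor 1 is indifferent: 4q + 2(1−q) = 1q + 5(1−q) gives q = 1/2.
Investor 1's expected payoff (from either row, since indifferent) is 4·1/2 + 2·1/2 = 3.

3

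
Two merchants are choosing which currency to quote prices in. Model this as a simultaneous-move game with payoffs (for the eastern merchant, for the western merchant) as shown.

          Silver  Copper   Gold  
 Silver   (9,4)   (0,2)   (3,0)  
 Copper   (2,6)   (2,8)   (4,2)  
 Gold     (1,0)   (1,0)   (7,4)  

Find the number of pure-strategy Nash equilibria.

3

Both Silver: the eastern merchant gets 9 (best alternative 2); the western merchant gets 4 (best alternative 2). Neither deviates — NE.
Both Copper: the eastern merchant gets 2 (best alternative 1); the western merchant gets 8 (best alternative 6). Neither deviates — NE.
Both Gold: the eastern merchant gets 7 (best alternative 4); the western merchant gets 4 (best alternative 0). Neither deviates — NE.
(Copper, Silver) is not a NE: the eastern merchant would switch to Silver (9 > 2).
No other cell survives both best-response checks, so there are 3 pure NE.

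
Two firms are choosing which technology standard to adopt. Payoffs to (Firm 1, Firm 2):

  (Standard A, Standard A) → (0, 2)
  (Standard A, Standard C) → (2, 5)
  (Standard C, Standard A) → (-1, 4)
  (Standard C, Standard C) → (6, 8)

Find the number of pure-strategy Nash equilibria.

1

Both Standard C: Firm 1 gets 6 (best alternative 2); Firm 2 gets 8 (best alternative 4). Neither deviates — NE.
Both Standard A is not a NE: Firm 2 would switch to Standard C (5 > 2).
No other cell survives both best-response checks, so there is 1 pure NE.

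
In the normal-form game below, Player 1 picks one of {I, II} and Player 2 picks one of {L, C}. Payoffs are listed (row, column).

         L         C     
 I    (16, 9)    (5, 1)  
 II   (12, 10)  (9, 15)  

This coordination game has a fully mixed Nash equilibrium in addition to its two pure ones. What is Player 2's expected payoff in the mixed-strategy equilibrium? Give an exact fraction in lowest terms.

Player 1 mixes with probability p on I, chosen so Player 2 is indifferent: 9p + 10(1−p) = 1p + 15(1−p) gives p = 5/13.
Player 2's expected payoff is 9·5/13 + 10·8/13 = 125/13.

125/13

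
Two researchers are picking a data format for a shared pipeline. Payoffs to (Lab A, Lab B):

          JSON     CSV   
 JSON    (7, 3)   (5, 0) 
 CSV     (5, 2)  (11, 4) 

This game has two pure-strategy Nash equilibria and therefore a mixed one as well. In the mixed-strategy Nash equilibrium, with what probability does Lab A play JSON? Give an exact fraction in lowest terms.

Lab A's mix p on JSON must make Lab B indifferent between JSON and CSV.
Lab B's payoff from JSON: 3p + 2(1−p). From CSV: 0p + 4(1−p).
Set equal: 3p = 2(1−p) → p = 2/5.

2/5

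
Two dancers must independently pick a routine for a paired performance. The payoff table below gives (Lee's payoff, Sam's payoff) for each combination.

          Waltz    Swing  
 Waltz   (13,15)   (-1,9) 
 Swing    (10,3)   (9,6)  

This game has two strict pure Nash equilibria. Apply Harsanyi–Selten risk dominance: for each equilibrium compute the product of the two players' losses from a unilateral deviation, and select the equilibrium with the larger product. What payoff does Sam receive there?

At both Waltz: Lee loses 13 − 10 = 3 by deviating; Sam loses 15 − 9 = 6. Product = 3·6 = 18.
At both Swing: Lee loses 9 − (-1) = 10 by deviating; Sam loses 6 − 3 = 3. Product = 10·3 = 30.
30 > 18, so both Swing is risk-dominant. Sam's payoff there is 6.

6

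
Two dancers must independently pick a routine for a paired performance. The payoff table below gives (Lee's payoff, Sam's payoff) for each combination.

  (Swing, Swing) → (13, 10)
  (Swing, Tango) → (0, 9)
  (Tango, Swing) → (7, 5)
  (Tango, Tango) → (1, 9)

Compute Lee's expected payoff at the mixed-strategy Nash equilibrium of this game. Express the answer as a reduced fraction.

13/7

Sam mixes with probability q on Swing, chosen so Lee is indifferent: 13q + 0(1−q) = 7q + 1(1−q) gives q = 1/7.
Lee's expected payoff (from either row, since indifferent) is 13·1/7 + 0·6/7 = 13/7.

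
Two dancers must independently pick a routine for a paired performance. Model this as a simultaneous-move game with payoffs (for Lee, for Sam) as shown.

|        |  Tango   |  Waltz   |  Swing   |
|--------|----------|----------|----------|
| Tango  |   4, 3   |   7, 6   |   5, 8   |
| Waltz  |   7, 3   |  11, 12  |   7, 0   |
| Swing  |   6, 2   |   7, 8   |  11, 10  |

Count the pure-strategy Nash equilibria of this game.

2

Both Waltz: Lee gets 11 (best alternative 7); Sam gets 12 (best alternative 3). Neither deviates — NE.
Both Swing: Lee gets 11 (best alternative 7); Sam gets 10 (best alternative 8). Neither deviates — NE.
Both Tango is not a NE: Lee would switch to Waltz (7 > 4).
No other cell survives both best-response checks, so there are 2 pure NE.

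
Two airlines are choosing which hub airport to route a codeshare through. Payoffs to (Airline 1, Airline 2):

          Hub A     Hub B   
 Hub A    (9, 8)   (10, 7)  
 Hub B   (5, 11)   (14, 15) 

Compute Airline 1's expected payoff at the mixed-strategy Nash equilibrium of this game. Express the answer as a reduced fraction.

19/2

Airline 2 mixes with probability q on Hub A, chosen so Airline 1 is indifferent: 9q + 10(1−q) = 5q + 14(1−q) gives q = 1/2.
Airline 1's expected payoff (from either row, since indifferent) is 9·1/2 + 10·1/2 = 19/2.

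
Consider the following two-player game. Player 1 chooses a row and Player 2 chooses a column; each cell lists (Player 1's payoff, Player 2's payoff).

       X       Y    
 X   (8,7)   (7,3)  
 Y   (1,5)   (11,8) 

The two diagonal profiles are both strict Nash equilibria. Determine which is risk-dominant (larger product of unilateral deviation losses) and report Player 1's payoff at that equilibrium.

8

At both X: Player 1 loses 8 − 1 = 7 by deviating; Player 2 loses 7 − 3 = 4. Product = 7·4 = 28.
At both Y: Player 1 loses 11 − 7 = 4 by deviating; Player 2 loses 8 − 5 = 3. Product = 4·3 = 12.
28 > 12, so both X is risk-dominant. Player 1's payoff there is 8.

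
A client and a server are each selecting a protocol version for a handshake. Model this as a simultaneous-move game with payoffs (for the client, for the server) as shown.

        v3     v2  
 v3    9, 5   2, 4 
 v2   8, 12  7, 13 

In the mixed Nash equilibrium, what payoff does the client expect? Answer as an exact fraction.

The server mixes with probability q on v3, chosen so the client is indifferent: 9q + 2(1−q) = 8q + 7(1−q) gives q = 5/6.
The client's expected payoff (from either row, since indifferent) is 9·5/6 + 2·1/6 = 47/6.

47/6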